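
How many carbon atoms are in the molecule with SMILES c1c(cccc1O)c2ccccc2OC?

The symbol for carbon appears 13 times in the SMILES. Lowercase c denotes aromatic carbon and counts toward C.

13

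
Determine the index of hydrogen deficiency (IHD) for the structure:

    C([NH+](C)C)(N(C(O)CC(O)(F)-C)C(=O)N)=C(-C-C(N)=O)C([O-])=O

Molecular formula from the SMILES: C12H21FN4O6.
DoU = (2C + 2 + N − H − X)/2 = (2·12 + 2 + 4 − 21 − 1)/2 = 8/2 = 4.
(Structurally: 0 ring(s) + 4 π bond(s) = 4.)

4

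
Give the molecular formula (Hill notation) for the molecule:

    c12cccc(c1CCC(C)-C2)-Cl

Heavy atoms from the SMILES: 11 C, 1 Cl.
Implicit hydrogens by atom environment:
  3 × C: 2 H each → 6
  3 × C (aromatic): 1 H each → 3
  3 × C (aromatic): no H
  1 × C: 3 H
  1 × C: 1 H
  1 × Cl: no H
  Total hydrogens = 13.
Molecular formula: C11H13Cl

C11H13Cl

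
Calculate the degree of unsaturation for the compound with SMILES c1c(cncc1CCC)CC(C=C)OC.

Molecular formula from the SMILES: C13H19NO.
DoU = (2C + 2 + N − H − X)/2 = (2·13 + 2 + 1 − 19 − 0)/2 = 10/2 = 5.
(Structurally: 1 ring(s) + 4 π bond(s) = 5.)

5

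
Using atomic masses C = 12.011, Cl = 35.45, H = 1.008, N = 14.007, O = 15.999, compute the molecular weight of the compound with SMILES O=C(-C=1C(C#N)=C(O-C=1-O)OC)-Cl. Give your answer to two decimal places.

Molecular formula: C7H4ClNO4.
M = 7×12.011 + 1×35.45 + 4×1.008 + 1×14.007 + 4×15.999 = 201.56 g/mol.

201.56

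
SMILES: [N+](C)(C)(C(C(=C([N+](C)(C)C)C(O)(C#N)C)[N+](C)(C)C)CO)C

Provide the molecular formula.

[C16H35N4O2]3+

Heavy atoms from the SMILES: 16 C, 4 N, 2 O.
Implicit hydrogens by atom environment:
  10 × C: 3 H each → 30
  4 × C: no H
  3 × N (charge +1): no H
  2 × O: 1 H each → 2
  1 × C: 2 H
  1 × C: 1 H
  1 × N: no H
  Total hydrogens = 35.
Net charge +3.
Molecular formula: [C16H35N4O2]3+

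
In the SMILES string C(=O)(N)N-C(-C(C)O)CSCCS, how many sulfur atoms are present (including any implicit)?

The symbol for sulfur appears 2 times in the SMILES.

2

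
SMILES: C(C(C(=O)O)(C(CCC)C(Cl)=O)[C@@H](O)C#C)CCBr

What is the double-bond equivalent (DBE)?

4

Molecular formula from the SMILES: C13H18BrClO4.
DoU = (2C + 2 + N − H − X)/2 = (2·13 + 2 + 0 − 18 − 2)/2 = 8/2 = 4.
(Structurally: 0 ring(s) + 4 π bond(s) = 4.)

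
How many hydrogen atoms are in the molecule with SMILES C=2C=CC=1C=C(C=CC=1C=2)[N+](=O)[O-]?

Hydrogens are implicit in SMILES; fill each atom to its normal valence:
  7 × C (aromatic): 1 H each → 7
  3 × C (aromatic): no H
  1 × N (charge +1): no H
  1 × O: no H
  1 × O (charge -1): no H
  Total hydrogens = 7.

7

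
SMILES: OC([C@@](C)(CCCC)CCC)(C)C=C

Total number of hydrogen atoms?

26

Hydrogens are implicit in SMILES; fill each atom to its normal valence:
  6 × C: 2 H each → 12
  4 × C: 3 H each → 12
  2 × C: no H
  1 × C: 1 H
  1 × O: 1 H
  Total hydrogens = 26.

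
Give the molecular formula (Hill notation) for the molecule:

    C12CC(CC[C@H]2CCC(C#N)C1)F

Heavy atoms from the SMILES: 11 C, 1 F, 1 N.
Implicit hydrogens by atom environment:
  6 × C: 2 H each → 12
  4 × C: 1 H each → 4
  1 × C: no H
  1 × F: no H
  1 × N: no H
  Total hydrogens = 16.
Molecular formula: C11H16FN

C11H16FN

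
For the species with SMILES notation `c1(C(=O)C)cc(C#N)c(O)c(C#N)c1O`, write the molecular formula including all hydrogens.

Heavy atoms from the SMILES: 10 C, 2 N, 3 O.
Implicit hydrogens by atom environment:
  5 × C (aromatic): no H
  3 × C: no H
  2 × N: no H
  2 × O: 1 H each → 2
  1 × C: 3 H
  1 × C (aromatic): 1 H
  1 × O: no H
  Total hydrogens = 6.
Molecular formula: C10H6N2O3

C10H6N2O3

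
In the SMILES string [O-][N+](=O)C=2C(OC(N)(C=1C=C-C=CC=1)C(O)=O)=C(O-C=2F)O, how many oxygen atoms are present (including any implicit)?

The symbol for oxygen appears 7 times in the SMILES.

7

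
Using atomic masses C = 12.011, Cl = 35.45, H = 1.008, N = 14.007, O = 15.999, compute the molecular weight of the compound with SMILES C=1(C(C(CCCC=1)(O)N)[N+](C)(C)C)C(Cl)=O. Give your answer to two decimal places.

247.74

Molecular formula: C11H20ClN2O2+.
M = 11×12.011 + 1×35.45 + 20×1.008 + 2×14.007 + 2×15.999 = 247.74 g/mol.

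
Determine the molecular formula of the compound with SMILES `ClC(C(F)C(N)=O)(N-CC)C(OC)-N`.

C7H15ClFN3O2

Heavy atoms from the SMILES: 7 C, 1 Cl, 1 F, 3 N, 2 O.
Implicit hydrogens by atom environment:
  2 × C: 3 H each → 6
  2 × C: 1 H each → 2
  2 × C: no H
  2 × N: 2 H each → 4
  2 × O: no H
  1 × C: 2 H
  1 × Cl: no H
  1 × F: no H
  1 × N: 1 H
  Total hydrogens = 15.
Molecular formula: C7H15ClFN3O2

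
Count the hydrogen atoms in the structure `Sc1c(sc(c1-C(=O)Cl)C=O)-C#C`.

Hydrogens are implicit in SMILES; fill each atom to its normal valence:
  4 × C (aromatic): no H
  2 × C: 1 H each → 2
  2 × C: no H
  2 × O: no H
  1 × Cl: no H
  1 × S: 1 H
  1 × S (aromatic): no H
  Total hydrogens = 3.

3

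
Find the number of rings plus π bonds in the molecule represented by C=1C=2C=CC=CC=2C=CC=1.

7

Molecular formula from the SMILES: C10H8.
DoU = (2C + 2 + N − H − X)/2 = (2·10 + 2 + 0 − 8 − 0)/2 = 14/2 = 7.
(Structurally: 2 ring(s) + 5 π bond(s) = 7.)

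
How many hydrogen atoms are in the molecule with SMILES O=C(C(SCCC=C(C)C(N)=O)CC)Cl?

Hydrogens are implicit in SMILES; fill each atom to its normal valence:
  3 × C: 2 H each → 6
  3 × C: no H
  2 × C: 3 H each → 6
  2 × C: 1 H each → 2
  2 × O: no H
  1 × Cl: no H
  1 × N: 2 H
  1 × S: no H
  Total hydrogens = 16.

16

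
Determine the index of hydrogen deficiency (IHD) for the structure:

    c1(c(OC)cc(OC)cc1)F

4

Molecular formula from the SMILES: C8H9FO2.
DoU = (2C + 2 + N − H − X)/2 = (2·8 + 2 + 0 − 9 − 1)/2 = 8/2 = 4.
(Structurally: 1 ring(s) + 3 π bond(s) = 4.)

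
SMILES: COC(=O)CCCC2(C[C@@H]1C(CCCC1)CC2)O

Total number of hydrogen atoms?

26

Hydrogens are implicit in SMILES; fill each atom to its normal valence:
  10 × C: 2 H each → 20
  2 × C: 1 H each → 2
  2 × C: no H
  2 × O: no H
  1 × C: 3 H
  1 × O: 1 H
  Total hydrogens = 26.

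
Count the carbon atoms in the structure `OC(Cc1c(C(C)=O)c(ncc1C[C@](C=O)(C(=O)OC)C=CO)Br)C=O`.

17

The symbol for carbon appears 17 times in the SMILES. Lowercase c denotes aromatic carbon and counts toward C.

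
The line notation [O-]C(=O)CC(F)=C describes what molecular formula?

C4H4FO2-

Heavy atoms from the SMILES: 4 C, 1 F, 2 O.
Implicit hydrogens by atom environment:
  2 × C: 2 H each → 4
  2 × C: no H
  1 × F: no H
  1 × O: no H
  1 × O (charge -1): no H
  Total hydrogens = 4.
Net charge -1.
Molecular formula: C4H4FO2-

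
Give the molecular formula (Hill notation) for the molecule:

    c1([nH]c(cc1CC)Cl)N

C6H9ClN2

Heavy atoms from the SMILES: 6 C, 1 Cl, 2 N.
Implicit hydrogens by atom environment:
  3 × C (aromatic): no H
  1 × C: 3 H
  1 × C: 2 H
  1 × C (aromatic): 1 H
  1 × Cl: no H
  1 × N: 2 H
  1 × N (aromatic): 1 H
  Total hydrogens = 9.
Molecular formula: C6H9ClN2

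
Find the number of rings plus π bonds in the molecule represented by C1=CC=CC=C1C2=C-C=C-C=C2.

8

Molecular formula from the SMILES: C12H10.
DoU = (2C + 2 + N − H − X)/2 = (2·12 + 2 + 0 − 10 − 0)/2 = 16/2 = 8.
(Structurally: 2 ring(s) + 6 π bond(s) = 8.)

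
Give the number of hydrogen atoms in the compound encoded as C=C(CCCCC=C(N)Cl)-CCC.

20

Hydrogens are implicit in SMILES; fill each atom to its normal valence:
  7 × C: 2 H each → 14
  2 × C: no H
  1 × C: 3 H
  1 × C: 1 H
  1 × Cl: no H
  1 × N: 2 H
  Total hydrogens = 20.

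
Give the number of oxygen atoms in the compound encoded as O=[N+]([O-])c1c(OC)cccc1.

The symbol for oxygen appears 3 times in the SMILES.

3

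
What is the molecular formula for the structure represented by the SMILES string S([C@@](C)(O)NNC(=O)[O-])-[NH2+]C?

Heavy atoms from the SMILES: 4 C, 3 N, 3 O, 1 S.
Implicit hydrogens by atom environment:
  2 × C: 3 H each → 6
  2 × C: no H
  2 × N: 1 H each → 2
  1 × N (charge +1): 2 H
  1 × O: 1 H
  1 × O: no H
  1 × O (charge -1): no H
  1 × S: no H
  Total hydrogens = 11.
Molecular formula: C4H11N3O3S

C4H11N3O3S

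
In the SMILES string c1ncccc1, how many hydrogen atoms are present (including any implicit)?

Hydrogens are implicit in SMILES; fill each atom to its normal valence:
  5 × C (aromatic): 1 H each → 5
  1 × N (aromatic): no H
  Total hydrogens = 5.

5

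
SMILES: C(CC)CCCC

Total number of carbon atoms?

The symbol for carbon appears 7 times in the SMILES.

7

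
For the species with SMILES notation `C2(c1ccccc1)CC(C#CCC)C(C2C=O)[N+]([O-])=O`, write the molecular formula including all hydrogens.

Heavy atoms from the SMILES: 16 C, 1 N, 3 O.
Implicit hydrogens by atom environment:
  5 × C: 1 H each → 5
  5 × C (aromatic): 1 H each → 5
  2 × C: 2 H each → 4
  2 × C: no H
  2 × O: no H
  1 × C: 3 H
  1 × C (aromatic): no H
  1 × N (charge +1): no H
  1 × O (charge -1): no H
  Total hydrogens = 17.
Molecular formula: C16H17NO3

C16H17NO3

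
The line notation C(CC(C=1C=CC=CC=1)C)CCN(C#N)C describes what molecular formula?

Heavy atoms from the SMILES: 14 C, 2 N.
Implicit hydrogens by atom environment:
  5 × C (aromatic): 1 H each → 5
  4 × C: 2 H each → 8
  2 × C: 3 H each → 6
  2 × N: no H
  1 × C: 1 H
  1 × C: no H
  1 × C (aromatic): no H
  Total hydrogens = 20.
Molecular formula: C14H20N2

C14H20N2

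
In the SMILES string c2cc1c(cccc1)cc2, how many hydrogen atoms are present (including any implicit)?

Hydrogens are implicit in SMILES; fill each atom to its normal valence:
  8 × C (aromatic): 1 H each → 8
  2 × C (aromatic): no H
  Total hydrogens = 8.

8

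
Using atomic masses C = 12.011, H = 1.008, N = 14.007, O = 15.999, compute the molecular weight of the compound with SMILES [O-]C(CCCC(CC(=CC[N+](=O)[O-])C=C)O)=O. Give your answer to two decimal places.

Molecular formula: C11H16NO5-.
M = 11×12.011 + 16×1.008 + 1×14.007 + 5×15.999 = 242.25 g/mol.

242.25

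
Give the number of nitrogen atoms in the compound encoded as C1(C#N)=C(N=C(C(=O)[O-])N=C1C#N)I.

4

The symbol for nitrogen appears 4 times in the SMILES.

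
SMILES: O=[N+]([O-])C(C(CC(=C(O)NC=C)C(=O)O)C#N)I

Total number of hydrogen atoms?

10

Hydrogens are implicit in SMILES; fill each atom to its normal valence:
  4 × C: no H
  3 × C: 1 H each → 3
  2 × C: 2 H each → 4
  2 × O: 1 H each → 2
  2 × O: no H
  1 × I: no H
  1 × N: 1 H
  1 × N: no H
  1 × N (charge +1): no H
  1 × O (charge -1): no H
  Total hydrogens = 10.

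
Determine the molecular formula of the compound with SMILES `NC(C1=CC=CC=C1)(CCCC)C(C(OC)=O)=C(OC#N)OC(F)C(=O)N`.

Heavy atoms from the SMILES: 18 C, 1 F, 3 N, 5 O.
Implicit hydrogens by atom environment:
  6 × C: no H
  5 × C (aromatic): 1 H each → 5
  5 × O: no H
  3 × C: 2 H each → 6
  2 × C: 3 H each → 6
  2 × N: 2 H each → 4
  1 × C: 1 H
  1 × C (aromatic): no H
  1 × F: no H
  1 × N: no H
  Total hydrogens = 22.
Molecular formula: C18H22FN3O5

C18H22FN3O5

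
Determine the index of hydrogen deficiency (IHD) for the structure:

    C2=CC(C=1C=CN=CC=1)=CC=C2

8

Molecular formula from the SMILES: C11H9N.
DoU = (2C + 2 + N − H − X)/2 = (2·11 + 2 + 1 − 9 − 0)/2 = 16/2 = 8.
(Structurally: 2 ring(s) + 6 π bond(s) = 8.)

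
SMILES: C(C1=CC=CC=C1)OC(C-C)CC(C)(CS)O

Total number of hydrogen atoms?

Hydrogens are implicit in SMILES; fill each atom to its normal valence:
  5 × C (aromatic): 1 H each → 5
  4 × C: 2 H each → 8
  2 × C: 3 H each → 6
  1 × C: 1 H
  1 × C: no H
  1 × C (aromatic): no H
  1 × O: 1 H
  1 × O: no H
  1 × S: 1 H
  Total hydrogens = 22.

22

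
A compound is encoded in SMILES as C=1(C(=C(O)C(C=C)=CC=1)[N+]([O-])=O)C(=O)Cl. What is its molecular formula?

Heavy atoms from the SMILES: 9 C, 1 Cl, 1 N, 4 O.
Implicit hydrogens by atom environment:
  4 × C (aromatic): no H
  2 × C (aromatic): 1 H each → 2
  2 × O: no H
  1 × C: 2 H
  1 × C: 1 H
  1 × C: no H
  1 × Cl: no H
  1 × N (charge +1): no H
  1 × O: 1 H
  1 × O (charge -1): no H
  Total hydrogens = 6.
Molecular formula: C9H6ClNO4

C9H6ClNO4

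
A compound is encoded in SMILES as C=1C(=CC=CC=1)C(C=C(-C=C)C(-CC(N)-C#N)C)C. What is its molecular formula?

Heavy atoms from the SMILES: 17 C, 2 N.
Implicit hydrogens by atom environment:
  5 × C: 1 H each → 5
  5 × C (aromatic): 1 H each → 5
  2 × C: 3 H each → 6
  2 × C: 2 H each → 4
  2 × C: no H
  1 × C (aromatic): no H
  1 × N: 2 H
  1 × N: no H
  Total hydrogens = 22.
Molecular formula: C17H22N2

C17H22N2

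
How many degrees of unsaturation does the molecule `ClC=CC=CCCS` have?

Molecular formula from the SMILES: C6H9ClS.
DoU = (2C + 2 + N − H − X)/2 = (2·6 + 2 + 0 − 9 − 1)/2 = 4/2 = 2.
(Structurally: 0 ring(s) + 2 π bond(s) = 2.)

2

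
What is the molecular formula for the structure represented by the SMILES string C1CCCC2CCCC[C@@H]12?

Heavy atoms from the SMILES: 10 C.
Implicit hydrogens by atom environment:
  8 × C: 2 H each → 16
  2 × C: 1 H each → 2
  Total hydrogens = 18.
Molecular formula: C10H18

C10H18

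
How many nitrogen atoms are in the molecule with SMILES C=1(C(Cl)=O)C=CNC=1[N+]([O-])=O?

2

The symbol for nitrogen appears 2 times in the SMILES.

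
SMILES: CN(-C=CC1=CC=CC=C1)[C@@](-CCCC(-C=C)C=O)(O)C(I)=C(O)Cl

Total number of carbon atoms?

The symbol for carbon appears 19 times in the SMILES. (Cl is a single chlorine, not C + l.)

19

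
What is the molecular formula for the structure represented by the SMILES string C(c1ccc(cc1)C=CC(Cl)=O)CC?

C12H13ClO

Heavy atoms from the SMILES: 12 C, 1 Cl, 1 O.
Implicit hydrogens by atom environment:
  4 × C (aromatic): 1 H each → 4
  2 × C: 2 H each → 4
  2 × C: 1 H each → 2
  2 × C (aromatic): no H
  1 × C: 3 H
  1 × C: no H
  1 × Cl: no H
  1 × O: no H
  Total hydrogens = 13.
Molecular formula: C12H13ClO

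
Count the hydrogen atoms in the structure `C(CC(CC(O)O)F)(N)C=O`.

Hydrogens are implicit in SMILES; fill each atom to its normal valence:
  4 × C: 1 H each → 4
  2 × C: 2 H each → 4
  2 × O: 1 H each → 2
  1 × F: no H
  1 × N: 2 H
  1 × O: no H
  Total hydrogens = 12.

12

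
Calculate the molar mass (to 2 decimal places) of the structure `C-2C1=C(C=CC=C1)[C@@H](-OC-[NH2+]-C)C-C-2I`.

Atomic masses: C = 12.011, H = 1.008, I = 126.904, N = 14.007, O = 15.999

318.18

Molecular formula: C12H17INO+.
M = 12×12.011 + 17×1.008 + 1×126.904 + 1×14.007 + 1×15.999 = 318.18 g/mol.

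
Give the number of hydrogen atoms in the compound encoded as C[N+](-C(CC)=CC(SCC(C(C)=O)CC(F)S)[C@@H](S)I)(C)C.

28

Hydrogens are implicit in SMILES; fill each atom to its normal valence:
  5 × C: 3 H each → 15
  5 × C: 1 H each → 5
  3 × C: 2 H each → 6
  2 × C: no H
  2 × S: 1 H each → 2
  1 × F: no H
  1 × I: no H
  1 × N (charge +1): no H
  1 × O: no H
  1 × S: no H
  Total hydrogens = 28.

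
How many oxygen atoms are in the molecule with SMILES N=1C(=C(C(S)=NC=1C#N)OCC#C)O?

The symbol for oxygen appears 2 times in the SMILES.

2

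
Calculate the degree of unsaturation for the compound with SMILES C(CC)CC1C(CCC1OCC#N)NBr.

3

Molecular formula from the SMILES: C11H19BrN2O.
DoU = (2C + 2 + N − H − X)/2 = (2·11 + 2 + 2 − 19 − 1)/2 = 6/2 = 3.
(Structurally: 1 ring(s) + 2 π bond(s) = 3.)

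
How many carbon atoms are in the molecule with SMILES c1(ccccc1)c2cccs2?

10

The symbol for carbon appears 10 times in the SMILES. Lowercase c denotes aromatic carbon and counts toward C.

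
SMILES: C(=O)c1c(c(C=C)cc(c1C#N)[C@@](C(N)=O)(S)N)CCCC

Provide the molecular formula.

Heavy atoms from the SMILES: 16 C, 3 N, 2 O, 1 S.
Implicit hydrogens by atom environment:
  5 × C (aromatic): no H
  4 × C: 2 H each → 8
  3 × C: no H
  2 × C: 1 H each → 2
  2 × N: 2 H each → 4
  2 × O: no H
  1 × C: 3 H
  1 × C (aromatic): 1 H
  1 × N: no H
  1 × S: 1 H
  Total hydrogens = 19.
Molecular formula: C16H19N3O2S

C16H19N3O2S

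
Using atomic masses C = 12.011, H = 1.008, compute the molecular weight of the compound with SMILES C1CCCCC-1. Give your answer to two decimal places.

Molecular formula: C6H12.
M = 6×12.011 + 12×1.008 = 84.16 g/mol.

84.16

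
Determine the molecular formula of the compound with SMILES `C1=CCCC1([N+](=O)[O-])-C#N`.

C6H6N2O2

Heavy atoms from the SMILES: 6 C, 2 N, 2 O.
Implicit hydrogens by atom environment:
  2 × C: 2 H each → 4
  2 × C: 1 H each → 2
  2 × C: no H
  1 × N: no H
  1 × N (charge +1): no H
  1 × O: no H
  1 × O (charge -1): no H
  Total hydrogens = 6.
Molecular formula: C6H6N2O2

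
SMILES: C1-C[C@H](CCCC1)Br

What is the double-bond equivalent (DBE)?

Molecular formula from the SMILES: C7H13Br.
DoU = (2C + 2 + N − H − X)/2 = (2·7 + 2 + 0 − 13 − 1)/2 = 2/2 = 1.
(Structurally: 1 ring(s) + 0 π bond(s) = 1.)

1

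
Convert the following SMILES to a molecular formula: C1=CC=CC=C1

C6H6

Heavy atoms from the SMILES: 6 C.
Implicit hydrogens by atom environment:
  6 × C (aromatic): 1 H each → 6
  Total hydrogens = 6.
Molecular formula: C6H6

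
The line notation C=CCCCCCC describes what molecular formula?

Heavy atoms from the SMILES: 8 C.
Implicit hydrogens by atom environment:
  6 × C: 2 H each → 12
  1 × C: 3 H
  1 × C: 1 H
  Total hydrogens = 16.
Molecular formula: C8H16

C8H16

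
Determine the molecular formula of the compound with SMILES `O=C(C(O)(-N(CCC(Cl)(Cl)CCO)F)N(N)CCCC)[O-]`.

Heavy atoms from the SMILES: 11 C, 2 Cl, 1 F, 3 N, 4 O.
Implicit hydrogens by atom environment:
  7 × C: 2 H each → 14
  3 × C: no H
  2 × Cl: no H
  2 × N: no H
  2 × O: 1 H each → 2
  1 × C: 3 H
  1 × F: no H
  1 × N: 2 H
  1 × O: no H
  1 × O (charge -1): no H
  Total hydrogens = 21.
Net charge -1.
Molecular formula: C11H21Cl2FN3O4-

C11H21Cl2FN3O4-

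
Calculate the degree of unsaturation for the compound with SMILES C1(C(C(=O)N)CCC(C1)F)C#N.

4

Molecular formula from the SMILES: C8H11FN2O.
DoU = (2C + 2 + N − H − X)/2 = (2·8 + 2 + 2 − 11 − 1)/2 = 8/2 = 4.
(Structurally: 1 ring(s) + 3 π bond(s) = 4.)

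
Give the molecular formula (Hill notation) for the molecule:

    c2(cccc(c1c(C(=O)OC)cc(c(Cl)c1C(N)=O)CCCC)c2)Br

Heavy atoms from the SMILES: 1 Br, 19 C, 1 Cl, 1 N, 3 O.
Implicit hydrogens by atom environment:
  7 × C (aromatic): no H
  5 × C (aromatic): 1 H each → 5
  3 × C: 2 H each → 6
  3 × O: no H
  2 × C: 3 H each → 6
  2 × C: no H
  1 × Br: no H
  1 × Cl: no H
  1 × N: 2 H
  Total hydrogens = 19.
Molecular formula: C19H19BrClNO3

C19H19BrClNO3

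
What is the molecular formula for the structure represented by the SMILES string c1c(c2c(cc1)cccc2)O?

C10H8O

Heavy atoms from the SMILES: 10 C, 1 O.
Implicit hydrogens by atom environment:
  7 × C (aromatic): 1 H each → 7
  3 × C (aromatic): no H
  1 × O: 1 H
  Total hydrogens = 8.
Molecular formula: C10H8O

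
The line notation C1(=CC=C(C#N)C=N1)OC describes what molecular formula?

C7H6N2O

Heavy atoms from the SMILES: 7 C, 2 N, 1 O.
Implicit hydrogens by atom environment:
  3 × C (aromatic): 1 H each → 3
  2 × C (aromatic): no H
  1 × C: 3 H
  1 × C: no H
  1 × N (aromatic): no H
  1 × N: no H
  1 × O: no H
  Total hydrogens = 6.
Molecular formula: C7H6N2O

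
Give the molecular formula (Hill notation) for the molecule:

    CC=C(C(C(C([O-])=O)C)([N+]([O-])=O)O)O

Heavy atoms from the SMILES: 7 C, 1 N, 6 O.
Implicit hydrogens by atom environment:
  3 × C: no H
  2 × C: 3 H each → 6
  2 × C: 1 H each → 2
  2 × O: 1 H each → 2
  2 × O: no H
  2 × O (charge -1): no H
  1 × N (charge +1): no H
  Total hydrogens = 10.
Net charge -1.
Molecular formula: C7H10NO6-

C7H10NO6-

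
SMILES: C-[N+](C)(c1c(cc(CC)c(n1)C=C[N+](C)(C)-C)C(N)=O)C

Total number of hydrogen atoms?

Hydrogens are implicit in SMILES; fill each atom to its normal valence:
  7 × C: 3 H each → 21
  4 × C (aromatic): no H
  2 × C: 1 H each → 2
  2 × N (charge +1): no H
  1 × C: 2 H
  1 × C (aromatic): 1 H
  1 × C: no H
  1 × N: 2 H
  1 × N (aromatic): no H
  1 × O: no H
  Total hydrogens = 28.

28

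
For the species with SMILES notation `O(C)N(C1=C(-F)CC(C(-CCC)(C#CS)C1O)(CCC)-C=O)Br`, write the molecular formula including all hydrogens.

Heavy atoms from the SMILES: 1 Br, 16 C, 1 F, 1 N, 3 O, 1 S.
Implicit hydrogens by atom environment:
  6 × C: no H
  5 × C: 2 H each → 10
  3 × C: 3 H each → 9
  2 × C: 1 H each → 2
  2 × O: no H
  1 × Br: no H
  1 × F: no H
  1 × N: no H
  1 × O: 1 H
  1 × S: 1 H
  Total hydrogens = 23.
Molecular formula: C16H23BrFNO3S

C16H23BrFNO3S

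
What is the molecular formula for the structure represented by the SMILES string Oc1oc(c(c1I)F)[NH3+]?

C4H4FINO2+

Heavy atoms from the SMILES: 4 C, 1 F, 1 I, 1 N, 2 O.
Implicit hydrogens by atom environment:
  4 × C (aromatic): no H
  1 × F: no H
  1 × I: no H
  1 × N (charge +1): 3 H
  1 × O: 1 H
  1 × O (aromatic): no H
  Total hydrogens = 4.
Net charge +1.
Molecular formula: C4H4FINO2+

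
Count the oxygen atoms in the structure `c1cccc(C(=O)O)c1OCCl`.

The symbol for oxygen appears 3 times in the SMILES.

3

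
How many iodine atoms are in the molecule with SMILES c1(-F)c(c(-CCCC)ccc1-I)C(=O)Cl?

1

The symbol for iodine appears 1 time in the SMILES.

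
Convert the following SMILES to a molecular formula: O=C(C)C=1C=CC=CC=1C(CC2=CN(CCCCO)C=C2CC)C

C21H29NO2

Heavy atoms from the SMILES: 21 C, 1 N, 2 O.
Implicit hydrogens by atom environment:
  6 × C: 2 H each → 12
  6 × C (aromatic): 1 H each → 6
  4 × C (aromatic): no H
  3 × C: 3 H each → 9
  1 × C: 1 H
  1 × C: no H
  1 × N (aromatic): no H
  1 × O: 1 H
  1 × O: no H
  Total hydrogens = 29.
Molecular formula: C21H29NO2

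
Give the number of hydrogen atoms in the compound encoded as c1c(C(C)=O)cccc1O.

Hydrogens are implicit in SMILES; fill each atom to its normal valence:
  4 × C (aromatic): 1 H each → 4
  2 × C (aromatic): no H
  1 × C: 3 H
  1 × C: no H
  1 × O: 1 H
  1 × O: no H
  Total hydrogens = 8.

8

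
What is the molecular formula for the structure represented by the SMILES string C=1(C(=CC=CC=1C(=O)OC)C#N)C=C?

C11H9NO2

Heavy atoms from the SMILES: 11 C, 1 N, 2 O.
Implicit hydrogens by atom environment:
  3 × C (aromatic): 1 H each → 3
  3 × C (aromatic): no H
  2 × C: no H
  2 × O: no H
  1 × C: 3 H
  1 × C: 2 H
  1 × C: 1 H
  1 × N: no H
  Total hydrogens = 9.
Molecular formula: C11H9NO2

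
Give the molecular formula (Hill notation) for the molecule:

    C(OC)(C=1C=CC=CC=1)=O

C8H8O2

Heavy atoms from the SMILES: 8 C, 2 O.
Implicit hydrogens by atom environment:
  5 × C (aromatic): 1 H each → 5
  2 × O: no H
  1 × C: 3 H
  1 × C (aromatic): no H
  1 × C: no H
  Total hydrogens = 8.
Molecular formula: C8H8O2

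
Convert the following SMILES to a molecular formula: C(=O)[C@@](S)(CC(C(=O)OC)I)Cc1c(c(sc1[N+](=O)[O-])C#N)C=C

Heavy atoms from the SMILES: 14 C, 1 I, 2 N, 5 O, 2 S.
Implicit hydrogens by atom environment:
  4 × C (aromatic): no H
  4 × O: no H
  3 × C: 2 H each → 6
  3 × C: 1 H each → 3
  3 × C: no H
  1 × C: 3 H
  1 × I: no H
  1 × N (charge +1): no H
  1 × N: no H
  1 × O (charge -1): no H
  1 × S: 1 H
  1 × S (aromatic): no H
  Total hydrogens = 13.
Molecular formula: C14H13IN2O5S2

C14H13IN2O5S2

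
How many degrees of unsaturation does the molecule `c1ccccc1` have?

Molecular formula from the SMILES: C6H6.
DoU = (2C + 2 + N − H − X)/2 = (2·6 + 2 + 0 − 6 − 0)/2 = 8/2 = 4.
(Structurally: 1 ring(s) + 3 π bond(s) = 4.)

4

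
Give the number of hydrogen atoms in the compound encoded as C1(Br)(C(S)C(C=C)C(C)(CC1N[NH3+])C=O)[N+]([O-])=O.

17

Hydrogens are implicit in SMILES; fill each atom to its normal valence:
  5 × C: 1 H each → 5
  2 × C: 2 H each → 4
  2 × C: no H
  2 × O: no H
  1 × Br: no H
  1 × C: 3 H
  1 × N (charge +1): 3 H
  1 × N: 1 H
  1 × N (charge +1): no H
  1 × O (charge -1): no H
  1 × S: 1 H
  Total hydrogens = 17.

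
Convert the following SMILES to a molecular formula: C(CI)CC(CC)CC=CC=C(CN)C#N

C13H21IN2

Heavy atoms from the SMILES: 13 C, 1 I, 2 N.
Implicit hydrogens by atom environment:
  6 × C: 2 H each → 12
  4 × C: 1 H each → 4
  2 × C: no H
  1 × C: 3 H
  1 × I: no H
  1 × N: 2 H
  1 × N: no H
  Total hydrogens = 21.
Molecular formula: C13H21IN2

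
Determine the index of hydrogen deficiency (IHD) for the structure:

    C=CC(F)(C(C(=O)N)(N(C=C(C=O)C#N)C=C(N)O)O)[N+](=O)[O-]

8

Molecular formula from the SMILES: C11H12FN5O6.
DoU = (2C + 2 + N − H − X)/2 = (2·11 + 2 + 5 − 12 − 1)/2 = 16/2 = 8.
(Structurally: 0 ring(s) + 8 π bond(s) = 8.)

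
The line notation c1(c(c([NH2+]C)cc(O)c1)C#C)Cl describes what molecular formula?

Heavy atoms from the SMILES: 9 C, 1 Cl, 1 N, 1 O.
Implicit hydrogens by atom environment:
  4 × C (aromatic): no H
  2 × C (aromatic): 1 H each → 2
  1 × C: 3 H
  1 × C: 1 H
  1 × C: no H
  1 × Cl: no H
  1 × N (charge +1): 2 H
  1 × O: 1 H
  Total hydrogens = 9.
Net charge +1.
Molecular formula: C9H9ClNO+

C9H9ClNO+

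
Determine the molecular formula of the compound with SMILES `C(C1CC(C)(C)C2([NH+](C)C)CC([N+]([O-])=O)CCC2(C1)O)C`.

Heavy atoms from the SMILES: 16 C, 2 N, 3 O.
Implicit hydrogens by atom environment:
  6 × C: 2 H each → 12
  5 × C: 3 H each → 15
  3 × C: no H
  2 × C: 1 H each → 2
  1 × N (charge +1): 1 H
  1 × N (charge +1): no H
  1 × O: 1 H
  1 × O: no H
  1 × O (charge -1): no H
  Total hydrogens = 31.
Net charge +1.
Molecular formula: C16H31N2O3+

C16H31N2O3+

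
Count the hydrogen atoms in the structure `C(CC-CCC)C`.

Hydrogens are implicit in SMILES; fill each atom to its normal valence:
  5 × C: 2 H each → 10
  2 × C: 3 H each → 6
  Total hydrogens = 16.

16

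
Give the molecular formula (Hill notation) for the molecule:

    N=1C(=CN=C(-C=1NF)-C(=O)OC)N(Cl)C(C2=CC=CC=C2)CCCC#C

Heavy atoms from the SMILES: 18 C, 1 Cl, 1 F, 4 N, 2 O.
Implicit hydrogens by atom environment:
  6 × C (aromatic): 1 H each → 6
  4 × C (aromatic): no H
  3 × C: 2 H each → 6
  2 × C: 1 H each → 2
  2 × C: no H
  2 × N (aromatic): no H
  2 × O: no H
  1 × C: 3 H
  1 × Cl: no H
  1 × F: no H
  1 × N: 1 H
  1 × N: no H
  Total hydrogens = 18.
Molecular formula: C18H18ClFN4O2

C18H18ClFN4O2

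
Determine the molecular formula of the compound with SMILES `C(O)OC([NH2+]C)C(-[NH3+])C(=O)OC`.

Heavy atoms from the SMILES: 6 C, 2 N, 4 O.
Implicit hydrogens by atom environment:
  3 × O: no H
  2 × C: 3 H each → 6
  2 × C: 1 H each → 2
  1 × C: 2 H
  1 × C: no H
  1 × N (charge +1): 3 H
  1 × N (charge +1): 2 H
  1 × O: 1 H
  Total hydrogens = 16.
Net charge +2.
Molecular formula: [C6H16N2O4]2+

[C6H16N2O4]2+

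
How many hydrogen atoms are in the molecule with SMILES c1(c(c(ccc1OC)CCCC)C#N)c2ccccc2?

19

Hydrogens are implicit in SMILES; fill each atom to its normal valence:
  7 × C (aromatic): 1 H each → 7
  5 × C (aromatic): no H
  3 × C: 2 H each → 6
  2 × C: 3 H each → 6
  1 × C: no H
  1 × N: no H
  1 × O: no H
  Total hydrogens = 19.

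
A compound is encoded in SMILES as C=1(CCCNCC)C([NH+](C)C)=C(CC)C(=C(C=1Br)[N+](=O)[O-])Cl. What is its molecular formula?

C15H24BrClN3O2+

Heavy atoms from the SMILES: 1 Br, 15 C, 1 Cl, 3 N, 2 O.
Implicit hydrogens by atom environment:
  6 × C (aromatic): no H
  5 × C: 2 H each → 10
  4 × C: 3 H each → 12
  1 × Br: no H
  1 × Cl: no H
  1 × N (charge +1): 1 H
  1 × N: 1 H
  1 × N (charge +1): no H
  1 × O: no H
  1 × O (charge -1): no H
  Total hydrogens = 24.
Net charge +1.
Molecular formula: C15H24BrClN3O2+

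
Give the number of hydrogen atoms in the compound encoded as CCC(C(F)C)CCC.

17

Hydrogens are implicit in SMILES; fill each atom to its normal valence:
  3 × C: 3 H each → 9
  3 × C: 2 H each → 6
  2 × C: 1 H each → 2
  1 × F: no H
  Total hydrogens = 17.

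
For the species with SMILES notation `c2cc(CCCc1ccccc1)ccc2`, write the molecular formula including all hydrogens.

C15H16

Heavy atoms from the SMILES: 15 C.
Implicit hydrogens by atom environment:
  10 × C (aromatic): 1 H each → 10
  3 × C: 2 H each → 6
  2 × C (aromatic): no H
  Total hydrogens = 16.
Molecular formula: C15H16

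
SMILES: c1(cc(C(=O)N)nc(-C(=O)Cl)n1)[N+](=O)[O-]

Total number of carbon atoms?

The symbol for carbon appears 6 times in the SMILES. Lowercase c denotes aromatic carbon and counts toward C.

6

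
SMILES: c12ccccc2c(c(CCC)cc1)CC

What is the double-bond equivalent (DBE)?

Molecular formula from the SMILES: C15H18.
DoU = (2C + 2 + N − H − X)/2 = (2·15 + 2 + 0 − 18 − 0)/2 = 14/2 = 7.
(Structurally: 2 ring(s) + 5 π bond(s) = 7.)

7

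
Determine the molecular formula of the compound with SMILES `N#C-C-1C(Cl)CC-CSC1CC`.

C9H14ClNS

Heavy atoms from the SMILES: 9 C, 1 Cl, 1 N, 1 S.
Implicit hydrogens by atom environment:
  4 × C: 2 H each → 8
  3 × C: 1 H each → 3
  1 × C: 3 H
  1 × C: no H
  1 × Cl: no H
  1 × N: no H
  1 × S: no H
  Total hydrogens = 14.
Molecular formula: C9H14ClNS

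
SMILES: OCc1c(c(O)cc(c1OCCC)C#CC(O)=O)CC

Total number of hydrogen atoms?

18

Hydrogens are implicit in SMILES; fill each atom to its normal valence:
  5 × C (aromatic): no H
  4 × C: 2 H each → 8
  3 × C: no H
  3 × O: 1 H each → 3
  2 × C: 3 H each → 6
  2 × O: no H
  1 × C (aromatic): 1 H
  Total hydrogens = 18.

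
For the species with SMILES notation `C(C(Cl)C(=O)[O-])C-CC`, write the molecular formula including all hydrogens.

Heavy atoms from the SMILES: 6 C, 1 Cl, 2 O.
Implicit hydrogens by atom environment:
  3 × C: 2 H each → 6
  1 × C: 3 H
  1 × C: 1 H
  1 × C: no H
  1 × Cl: no H
  1 × O: no H
  1 × O (charge -1): no H
  Total hydrogens = 10.
Net charge -1.
Molecular formula: C6H10ClO2-

C6H10ClO2-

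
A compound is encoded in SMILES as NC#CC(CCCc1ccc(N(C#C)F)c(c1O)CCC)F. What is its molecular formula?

Heavy atoms from the SMILES: 17 C, 2 F, 2 N, 1 O.
Implicit hydrogens by atom environment:
  5 × C: 2 H each → 10
  4 × C (aromatic): no H
  3 × C: no H
  2 × C (aromatic): 1 H each → 2
  2 × C: 1 H each → 2
  2 × F: no H
  1 × C: 3 H
  1 × N: 2 H
  1 × N: no H
  1 × O: 1 H
  Total hydrogens = 20.
Molecular formula: C17H20F2N2O

C17H20F2N2O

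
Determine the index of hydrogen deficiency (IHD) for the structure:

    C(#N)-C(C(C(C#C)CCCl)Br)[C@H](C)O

4

Molecular formula from the SMILES: C10H13BrClNO.
DoU = (2C + 2 + N − H − X)/2 = (2·10 + 2 + 1 − 13 − 2)/2 = 8/2 = 4.
(Structurally: 0 ring(s) + 4 π bond(s) = 4.)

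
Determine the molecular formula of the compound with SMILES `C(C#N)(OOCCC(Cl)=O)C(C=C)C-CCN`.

Heavy atoms from the SMILES: 11 C, 1 Cl, 2 N, 3 O.
Implicit hydrogens by atom environment:
  6 × C: 2 H each → 12
  3 × C: 1 H each → 3
  3 × O: no H
  2 × C: no H
  1 × Cl: no H
  1 × N: 2 H
  1 × N: no H
  Total hydrogens = 17.
Molecular formula: C11H17ClN2O3

C11H17ClN2O3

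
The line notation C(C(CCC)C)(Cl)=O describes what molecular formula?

C6H11ClO

Heavy atoms from the SMILES: 6 C, 1 Cl, 1 O.
Implicit hydrogens by atom environment:
  2 × C: 3 H each → 6
  2 × C: 2 H each → 4
  1 × C: 1 H
  1 × C: no H
  1 × Cl: no H
  1 × O: no H
  Total hydrogens = 11.
Molecular formula: C6H11ClO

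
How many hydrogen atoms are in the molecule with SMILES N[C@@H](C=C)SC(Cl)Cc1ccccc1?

Hydrogens are implicit in SMILES; fill each atom to its normal valence:
  5 × C (aromatic): 1 H each → 5
  3 × C: 1 H each → 3
  2 × C: 2 H each → 4
  1 × C (aromatic): no H
  1 × Cl: no H
  1 × N: 2 H
  1 × S: no H
  Total hydrogens = 14.

14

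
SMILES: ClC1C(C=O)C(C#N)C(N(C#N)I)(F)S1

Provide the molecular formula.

Heavy atoms from the SMILES: 7 C, 1 Cl, 1 F, 1 I, 3 N, 1 O, 1 S.
Implicit hydrogens by atom environment:
  4 × C: 1 H each → 4
  3 × C: no H
  3 × N: no H
  1 × Cl: no H
  1 × F: no H
  1 × I: no H
  1 × O: no H
  1 × S: no H
  Total hydrogens = 4.
Molecular formula: C7H4ClFIN3OS

C7H4ClFIN3OS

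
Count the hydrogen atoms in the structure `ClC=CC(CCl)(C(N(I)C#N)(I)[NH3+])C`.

Hydrogens are implicit in SMILES; fill each atom to its normal valence:
  3 × C: no H
  2 × C: 1 H each → 2
  2 × Cl: no H
  2 × I: no H
  2 × N: no H
  1 × C: 3 H
  1 × C: 2 H
  1 × N (charge +1): 3 H
  Total hydrogens = 10.

10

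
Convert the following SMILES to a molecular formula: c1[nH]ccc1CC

C6H9N

Heavy atoms from the SMILES: 6 C, 1 N.
Implicit hydrogens by atom environment:
  3 × C (aromatic): 1 H each → 3
  1 × C: 3 H
  1 × C: 2 H
  1 × C (aromatic): no H
  1 × N (aromatic): 1 H
  Total hydrogens = 9.
Molecular formula: C6H9N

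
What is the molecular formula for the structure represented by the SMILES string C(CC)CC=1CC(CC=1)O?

C9H16O

Heavy atoms from the SMILES: 9 C, 1 O.
Implicit hydrogens by atom environment:
  5 × C: 2 H each → 10
  2 × C: 1 H each → 2
  1 × C: 3 H
  1 × C: no H
  1 × O: 1 H
  Total hydrogens = 16.
Molecular formula: C9H16O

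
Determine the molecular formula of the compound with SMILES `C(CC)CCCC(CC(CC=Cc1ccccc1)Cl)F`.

Heavy atoms from the SMILES: 18 C, 1 Cl, 1 F.
Implicit hydrogens by atom environment:
  7 × C: 2 H each → 14
  5 × C (aromatic): 1 H each → 5
  4 × C: 1 H each → 4
  1 × C: 3 H
  1 × C (aromatic): no H
  1 × Cl: no H
  1 × F: no H
  Total hydrogens = 26.
Molecular formula: C18H26ClF

C18H26ClF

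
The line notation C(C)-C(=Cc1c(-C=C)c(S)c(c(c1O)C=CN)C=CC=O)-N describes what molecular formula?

Heavy atoms from the SMILES: 17 C, 2 N, 2 O, 1 S.
Implicit hydrogens by atom environment:
  7 × C: 1 H each → 7
  6 × C (aromatic): no H
  2 × C: 2 H each → 4
  2 × N: 2 H each → 4
  1 × C: 3 H
  1 × C: no H
  1 × O: 1 H
  1 × O: no H
  1 × S: 1 H
  Total hydrogens = 20.
Molecular formula: C17H20N2O2S

C17H20N2O2S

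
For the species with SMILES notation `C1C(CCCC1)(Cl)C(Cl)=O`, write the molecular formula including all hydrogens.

C7H10Cl2O

Heavy atoms from the SMILES: 7 C, 2 Cl, 1 O.
Implicit hydrogens by atom environment:
  5 × C: 2 H each → 10
  2 × C: no H
  2 × Cl: no H
  1 × O: no H
  Total hydrogens = 10.
Molecular formula: C7H10Cl2O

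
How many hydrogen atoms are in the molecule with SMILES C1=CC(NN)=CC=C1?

Hydrogens are implicit in SMILES; fill each atom to its normal valence:
  5 × C (aromatic): 1 H each → 5
  1 × C (aromatic): no H
  1 × N: 2 H
  1 × N: 1 H
  Total hydrogens = 8.

8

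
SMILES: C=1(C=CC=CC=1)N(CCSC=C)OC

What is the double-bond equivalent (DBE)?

Molecular formula from the SMILES: C11H15NOS.
DoU = (2C + 2 + N − H − X)/2 = (2·11 + 2 + 1 − 15 − 0)/2 = 10/2 = 5.
(Structurally: 1 ring(s) + 4 π bond(s) = 5.)

5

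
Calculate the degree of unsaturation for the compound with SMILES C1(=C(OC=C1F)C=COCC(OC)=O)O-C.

5

Molecular formula from the SMILES: C10H11FO5.
DoU = (2C + 2 + N − H − X)/2 = (2·10 + 2 + 0 − 11 − 1)/2 = 10/2 = 5.
(Structurally: 1 ring(s) + 4 π bond(s) = 5.)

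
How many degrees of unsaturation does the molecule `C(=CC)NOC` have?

1

Molecular formula from the SMILES: C4H9NO.
DoU = (2C + 2 + N − H − X)/2 = (2·4 + 2 + 1 − 9 − 0)/2 = 2/2 = 1.
(Structurally: 0 ring(s) + 1 π bond(s) = 1.)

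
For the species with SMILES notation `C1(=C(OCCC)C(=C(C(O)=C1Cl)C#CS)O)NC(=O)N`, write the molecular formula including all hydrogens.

C12H13ClN2O4S

Heavy atoms from the SMILES: 12 C, 1 Cl, 2 N, 4 O, 1 S.
Implicit hydrogens by atom environment:
  6 × C (aromatic): no H
  3 × C: no H
  2 × C: 2 H each → 4
  2 × O: 1 H each → 2
  2 × O: no H
  1 × C: 3 H
  1 × Cl: no H
  1 × N: 2 H
  1 × N: 1 H
  1 × S: 1 H
  Total hydrogens = 13.
Molecular formula: C12H13ClN2O4S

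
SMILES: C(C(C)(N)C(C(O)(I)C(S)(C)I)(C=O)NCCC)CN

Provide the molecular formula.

Heavy atoms from the SMILES: 12 C, 2 I, 3 N, 2 O, 1 S.
Implicit hydrogens by atom environment:
  4 × C: 2 H each → 8
  4 × C: no H
  3 × C: 3 H each → 9
  2 × I: no H
  2 × N: 2 H each → 4
  1 × C: 1 H
  1 × N: 1 H
  1 × O: 1 H
  1 × O: no H
  1 × S: 1 H
  Total hydrogens = 25.
Molecular formula: C12H25I2N3O2S

C12H25I2N3O2S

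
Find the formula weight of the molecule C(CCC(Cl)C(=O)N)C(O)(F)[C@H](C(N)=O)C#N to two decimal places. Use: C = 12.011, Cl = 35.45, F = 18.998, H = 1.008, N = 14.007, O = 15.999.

265.67

Molecular formula: C9H13ClFN3O3.
M = 9×12.011 + 1×35.45 + 1×18.998 + 13×1.008 + 3×14.007 + 3×15.999 = 265.67 g/mol.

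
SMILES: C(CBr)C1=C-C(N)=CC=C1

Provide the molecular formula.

C8H10BrN

Heavy atoms from the SMILES: 1 Br, 8 C, 1 N.
Implicit hydrogens by atom environment:
  4 × C (aromatic): 1 H each → 4
  2 × C: 2 H each → 4
  2 × C (aromatic): no H
  1 × Br: no H
  1 × N: 2 H
  Total hydrogens = 10.
Molecular formula: C8H10BrN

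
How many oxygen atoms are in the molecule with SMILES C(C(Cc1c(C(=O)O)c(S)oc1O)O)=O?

6

The symbol for oxygen appears 6 times in the SMILES.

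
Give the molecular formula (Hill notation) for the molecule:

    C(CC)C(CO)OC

C6H14O2

Heavy atoms from the SMILES: 6 C, 2 O.
Implicit hydrogens by atom environment:
  3 × C: 2 H each → 6
  2 × C: 3 H each → 6
  1 × C: 1 H
  1 × O: 1 H
  1 × O: no H
  Total hydrogens = 14.
Molecular formula: C6H14O2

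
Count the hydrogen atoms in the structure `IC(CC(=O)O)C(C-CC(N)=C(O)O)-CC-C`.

Hydrogens are implicit in SMILES; fill each atom to its normal valence:
  5 × C: 2 H each → 10
  3 × C: no H
  3 × O: 1 H each → 3
  2 × C: 1 H each → 2
  1 × C: 3 H
  1 × I: no H
  1 × N: 2 H
  1 × O: no H
  Total hydrogens = 20.

20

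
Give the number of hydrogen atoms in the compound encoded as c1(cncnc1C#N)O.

3

Hydrogens are implicit in SMILES; fill each atom to its normal valence:
  2 × C (aromatic): 1 H each → 2
  2 × C (aromatic): no H
  2 × N (aromatic): no H
  1 × C: no H
  1 × N: no H
  1 × O: 1 H
  Total hydrogens = 3.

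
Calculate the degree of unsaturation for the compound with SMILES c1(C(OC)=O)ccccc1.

5

Molecular formula from the SMILES: C8H8O2.
DoU = (2C + 2 + N − H − X)/2 = (2·8 + 2 + 0 − 8 − 0)/2 = 10/2 = 5.
(Structurally: 1 ring(s) + 4 π bond(s) = 5.)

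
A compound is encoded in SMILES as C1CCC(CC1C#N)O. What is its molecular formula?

C7H11NO

Heavy atoms from the SMILES: 7 C, 1 N, 1 O.
Implicit hydrogens by atom environment:
  4 × C: 2 H each → 8
  2 × C: 1 H each → 2
  1 × C: no H
  1 × N: no H
  1 × O: 1 H
  Total hydrogens = 11.
Molecular formula: C7H11NO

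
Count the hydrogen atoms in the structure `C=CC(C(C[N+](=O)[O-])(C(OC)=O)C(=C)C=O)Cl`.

12

Hydrogens are implicit in SMILES; fill each atom to its normal valence:
  4 × O: no H
  3 × C: 2 H each → 6
  3 × C: 1 H each → 3
  3 × C: no H
  1 × C: 3 H
  1 × Cl: no H
  1 × N (charge +1): no H
  1 × O (charge -1): no H
  Total hydrogens = 12.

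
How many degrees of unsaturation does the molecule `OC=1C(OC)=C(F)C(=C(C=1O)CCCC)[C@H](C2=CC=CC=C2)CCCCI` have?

Molecular formula from the SMILES: C22H28FIO3.
DoU = (2C + 2 + N − H − X)/2 = (2·22 + 2 + 0 − 28 − 2)/2 = 16/2 = 8.
(Structurally: 2 ring(s) + 6 π bond(s) = 8.)

8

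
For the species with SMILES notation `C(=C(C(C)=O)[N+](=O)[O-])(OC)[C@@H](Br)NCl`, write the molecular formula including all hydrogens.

C6H8BrClN2O4

Heavy atoms from the SMILES: 1 Br, 6 C, 1 Cl, 2 N, 4 O.
Implicit hydrogens by atom environment:
  3 × C: no H
  3 × O: no H
  2 × C: 3 H each → 6
  1 × Br: no H
  1 × C: 1 H
  1 × Cl: no H
  1 × N: 1 H
  1 × N (charge +1): no H
  1 × O (charge -1): no H
  Total hydrogens = 8.
Molecular formula: C6H8BrClN2O4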